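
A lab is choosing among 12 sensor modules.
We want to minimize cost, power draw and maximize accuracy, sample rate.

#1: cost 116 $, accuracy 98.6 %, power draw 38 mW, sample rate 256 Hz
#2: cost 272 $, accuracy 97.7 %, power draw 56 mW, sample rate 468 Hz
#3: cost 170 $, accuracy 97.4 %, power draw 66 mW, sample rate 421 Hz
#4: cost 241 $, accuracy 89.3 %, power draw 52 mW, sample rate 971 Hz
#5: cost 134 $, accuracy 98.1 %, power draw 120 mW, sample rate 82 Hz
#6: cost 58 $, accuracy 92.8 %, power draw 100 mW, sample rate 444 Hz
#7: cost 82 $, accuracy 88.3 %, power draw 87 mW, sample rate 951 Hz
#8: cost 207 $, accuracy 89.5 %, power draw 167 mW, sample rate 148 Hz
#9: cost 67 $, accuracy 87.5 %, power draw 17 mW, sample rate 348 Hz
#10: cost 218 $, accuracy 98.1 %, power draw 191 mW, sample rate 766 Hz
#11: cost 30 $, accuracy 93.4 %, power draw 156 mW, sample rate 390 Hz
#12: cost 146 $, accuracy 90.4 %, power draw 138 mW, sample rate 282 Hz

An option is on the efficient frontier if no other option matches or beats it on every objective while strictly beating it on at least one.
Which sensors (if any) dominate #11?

none

#1: worse on cost (116 vs 30).
#2: worse on cost (272 vs 30).
#3: worse on cost (170 vs 30).
#4: worse on cost (241 vs 30).
#5: worse on cost (134 vs 30).
#6: worse on cost (58 vs 30).
#7: worse on cost (82 vs 30).
#8: worse on cost (207 vs 30).
#9: worse on cost (67 vs 30).
#10: worse on cost (218 vs 30).
#12: worse on cost (146 vs 30).
No option dominates #11.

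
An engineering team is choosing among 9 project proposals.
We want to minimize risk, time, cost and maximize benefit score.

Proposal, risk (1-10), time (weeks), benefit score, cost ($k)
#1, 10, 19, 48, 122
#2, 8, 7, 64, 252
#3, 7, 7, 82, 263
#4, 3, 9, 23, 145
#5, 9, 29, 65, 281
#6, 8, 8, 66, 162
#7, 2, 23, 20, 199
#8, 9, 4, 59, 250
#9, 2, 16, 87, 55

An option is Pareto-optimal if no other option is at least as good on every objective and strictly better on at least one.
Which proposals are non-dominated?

#1: dominated by #9 (risk 2≤10, time 16≤19, benefit score 87≥48, cost 55≤122).
#2: not dominated.
#3: not dominated.
#4: not dominated.
#5: dominated by #3 (risk 7≤9, time 7≤29, benefit score 82≥65, cost 263≤281).
#6: not dominated.
#7: dominated by #9 (risk 2≤2, time 16≤23, benefit score 87≥20, cost 55≤199).
#8: not dominated (best time).
#9: not dominated (best benefit score).

#2, #3, #4, #6, #8, #9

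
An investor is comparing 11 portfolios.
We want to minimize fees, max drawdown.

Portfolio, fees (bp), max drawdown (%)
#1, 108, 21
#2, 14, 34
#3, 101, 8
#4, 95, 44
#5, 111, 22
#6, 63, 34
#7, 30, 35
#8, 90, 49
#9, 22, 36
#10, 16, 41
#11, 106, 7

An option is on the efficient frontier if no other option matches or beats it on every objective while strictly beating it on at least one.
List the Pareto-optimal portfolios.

#1: dominated by #3 (fees 101≤108, max drawdown 8≤21).
#2: not dominated (best fees).
#3: not dominated.
#4: dominated by #2 (fees 14≤95, max drawdown 34≤44).
#5: dominated by #1 (fees 108≤111, max drawdown 21≤22).
#6: dominated by #2 (fees 14≤63, max drawdown 34≤34).
#7: dominated by #2 (fees 14≤30, max drawdown 34≤35).
#8: dominated by #2 (fees 14≤90, max drawdown 34≤49).
#9: dominated by #2 (fees 14≤22, max drawdown 34≤36).
#10: dominated by #2 (fees 14≤16, max drawdown 34≤41).
#11: not dominated (best max drawdown).

#2, #3, #11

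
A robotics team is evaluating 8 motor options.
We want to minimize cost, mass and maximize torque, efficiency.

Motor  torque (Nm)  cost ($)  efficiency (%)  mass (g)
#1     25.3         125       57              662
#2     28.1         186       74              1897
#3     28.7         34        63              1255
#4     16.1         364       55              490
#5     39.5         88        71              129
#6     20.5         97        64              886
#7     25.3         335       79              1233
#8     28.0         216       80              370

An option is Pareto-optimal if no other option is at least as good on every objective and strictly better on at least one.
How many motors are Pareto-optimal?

4

#1: dominated by #5 (torque 39.5≥25.3, cost 88≤125, efficiency 71≥57, mass 129≤662).
#2: not dominated.
#3: not dominated (best cost).
#4: dominated by #5 (torque 39.5≥16.1, cost 88≤364, efficiency 71≥55, mass 129≤490).
#5: not dominated (best torque).
#6: dominated by #5 (torque 39.5≥20.5, cost 88≤97, efficiency 71≥64, mass 129≤886).
#7: dominated by #8 (torque 28.0≥25.3, cost 216≤335, efficiency 80≥79, mass 370≤1233).
#8: not dominated (best efficiency).
Pareto-optimal: #2, #3, #5, #8 → 4.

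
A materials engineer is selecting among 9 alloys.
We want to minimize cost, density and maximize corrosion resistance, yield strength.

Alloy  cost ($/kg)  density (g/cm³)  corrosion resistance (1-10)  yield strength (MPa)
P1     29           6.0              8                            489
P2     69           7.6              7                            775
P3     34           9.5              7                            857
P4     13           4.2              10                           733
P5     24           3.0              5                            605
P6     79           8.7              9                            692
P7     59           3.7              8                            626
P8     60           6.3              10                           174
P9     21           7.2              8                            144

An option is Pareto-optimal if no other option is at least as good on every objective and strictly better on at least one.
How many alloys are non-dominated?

P1: dominated by P4 (cost 13≤29, density 4.2≤6.0, corrosion resistance 10≥8, yield strength 733≥489).
P2: not dominated.
P3: not dominated (best yield strength).
P4: not dominated (best cost).
P5: not dominated (best density).
P6: dominated by P4 (cost 13≤79, density 4.2≤8.7, corrosion resistance 10≥9, yield strength 733≥692).
P7: not dominated.
P8: dominated by P4 (cost 13≤60, density 4.2≤6.3, corrosion resistance 10≥10, yield strength 733≥174).
P9: dominated by P4 (cost 13≤21, density 4.2≤7.2, corrosion resistance 10≥8, yield strength 733≥144).
Pareto-optimal: P2, P3, P4, P5, P7 → 5.

5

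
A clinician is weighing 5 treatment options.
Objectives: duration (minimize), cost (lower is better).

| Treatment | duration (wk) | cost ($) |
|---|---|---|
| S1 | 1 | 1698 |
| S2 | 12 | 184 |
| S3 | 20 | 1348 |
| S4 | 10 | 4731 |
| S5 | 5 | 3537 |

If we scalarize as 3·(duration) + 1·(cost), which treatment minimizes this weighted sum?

S2

S1: 3·1 + 1·1698 = 1701
S2: 3·12 + 1·184 = 220
S3: 3·20 + 1·1348 = 1408
S4: 3·10 + 1·4731 = 4761
S5: 3·5 + 1·3537 = 3552
Lowest: S2 at 220.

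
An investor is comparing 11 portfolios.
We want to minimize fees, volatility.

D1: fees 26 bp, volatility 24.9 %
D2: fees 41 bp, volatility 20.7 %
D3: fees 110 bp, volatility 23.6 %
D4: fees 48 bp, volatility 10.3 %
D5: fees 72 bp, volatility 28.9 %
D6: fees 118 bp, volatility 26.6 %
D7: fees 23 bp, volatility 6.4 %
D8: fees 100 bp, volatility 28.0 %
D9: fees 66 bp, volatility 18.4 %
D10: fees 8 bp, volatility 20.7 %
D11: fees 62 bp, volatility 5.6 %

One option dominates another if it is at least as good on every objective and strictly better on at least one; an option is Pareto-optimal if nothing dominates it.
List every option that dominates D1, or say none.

D7, D10

D7: fees 23≤26, volatility 6.4≤24.9 — dominates D1.
D10: fees 8≤26, volatility 20.7≤24.9 — dominates D1.
Others (D2, D3, D4, D5, D6, D8, D9, D11) are each worse than D1 on at least one objective.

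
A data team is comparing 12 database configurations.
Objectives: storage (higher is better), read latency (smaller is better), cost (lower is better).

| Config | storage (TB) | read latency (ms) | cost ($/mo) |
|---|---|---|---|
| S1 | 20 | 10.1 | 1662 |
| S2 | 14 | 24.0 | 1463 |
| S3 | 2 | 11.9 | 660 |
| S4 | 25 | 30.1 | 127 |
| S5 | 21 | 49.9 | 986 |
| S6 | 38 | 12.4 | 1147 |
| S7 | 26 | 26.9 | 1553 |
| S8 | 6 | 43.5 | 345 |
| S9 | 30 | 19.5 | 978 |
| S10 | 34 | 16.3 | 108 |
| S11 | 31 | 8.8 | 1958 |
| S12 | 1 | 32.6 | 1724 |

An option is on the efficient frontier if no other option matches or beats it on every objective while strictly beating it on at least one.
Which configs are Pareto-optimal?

S1: not dominated.
S2: dominated by S6 (storage 38≥14, read latency 12.4≤24.0, cost 1147≤1463).
S3: not dominated.
S4: dominated by S10 (storage 34≥25, read latency 16.3≤30.1, cost 108≤127).
S5: dominated by S4 (storage 25≥21, read latency 30.1≤49.9, cost 127≤986).
S6: not dominated (best storage).
S7: dominated by S6 (storage 38≥26, read latency 12.4≤26.9, cost 1147≤1553).
S8: dominated by S4 (storage 25≥6, read latency 30.1≤43.5, cost 127≤345).
S9: dominated by S10 (storage 34≥30, read latency 16.3≤19.5, cost 108≤978).
S10: not dominated (best cost).
S11: not dominated (best read latency).
S12: dominated by S1 (storage 20≥1, read latency 10.1≤32.6, cost 1662≤1724).

S1, S3, S6, S10, S11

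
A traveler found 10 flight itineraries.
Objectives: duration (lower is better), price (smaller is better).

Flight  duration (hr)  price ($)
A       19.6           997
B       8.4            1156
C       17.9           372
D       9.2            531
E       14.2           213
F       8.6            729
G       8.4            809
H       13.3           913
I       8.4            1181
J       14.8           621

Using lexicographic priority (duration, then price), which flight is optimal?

G

First minimize duration: best is 8.4, kept {B, G, I}.
Then minimize price: best is 809, kept {G}.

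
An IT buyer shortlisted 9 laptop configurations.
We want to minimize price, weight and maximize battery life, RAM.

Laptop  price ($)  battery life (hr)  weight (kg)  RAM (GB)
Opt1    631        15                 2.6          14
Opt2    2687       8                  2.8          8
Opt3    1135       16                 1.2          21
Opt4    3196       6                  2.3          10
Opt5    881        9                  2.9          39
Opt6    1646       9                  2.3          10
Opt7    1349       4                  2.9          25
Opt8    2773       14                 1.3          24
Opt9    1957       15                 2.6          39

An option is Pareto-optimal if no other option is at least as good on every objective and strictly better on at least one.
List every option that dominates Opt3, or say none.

none

Opt1: worse on battery life (15 vs 16).
Opt2: worse on price (2687 vs 1135).
Opt4: worse on price (3196 vs 1135).
Opt5: worse on battery life (9 vs 16).
Opt6: worse on price (1646 vs 1135).
Opt7: worse on price (1349 vs 1135).
Opt8: worse on price (2773 vs 1135).
Opt9: worse on price (1957 vs 1135).
No option dominates Opt3.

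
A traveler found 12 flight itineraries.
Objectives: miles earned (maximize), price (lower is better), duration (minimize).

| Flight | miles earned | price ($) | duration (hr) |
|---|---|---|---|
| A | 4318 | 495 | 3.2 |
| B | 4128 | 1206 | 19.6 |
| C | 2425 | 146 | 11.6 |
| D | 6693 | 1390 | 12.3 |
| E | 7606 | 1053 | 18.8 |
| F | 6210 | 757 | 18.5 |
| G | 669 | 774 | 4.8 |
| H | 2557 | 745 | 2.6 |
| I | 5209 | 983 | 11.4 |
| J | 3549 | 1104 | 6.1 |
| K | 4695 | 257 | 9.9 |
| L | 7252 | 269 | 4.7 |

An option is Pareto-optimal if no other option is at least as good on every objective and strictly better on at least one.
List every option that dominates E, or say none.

none

A: worse on miles earned (4318 vs 7606).
B: worse on miles earned (4128 vs 7606).
C: worse on miles earned (2425 vs 7606).
D: worse on miles earned (6693 vs 7606).
F: worse on miles earned (6210 vs 7606).
G: worse on miles earned (669 vs 7606).
H: worse on miles earned (2557 vs 7606).
I: worse on miles earned (5209 vs 7606).
J: worse on miles earned (3549 vs 7606).
K: worse on miles earned (4695 vs 7606).
L: worse on miles earned (7252 vs 7606).
No option dominates E.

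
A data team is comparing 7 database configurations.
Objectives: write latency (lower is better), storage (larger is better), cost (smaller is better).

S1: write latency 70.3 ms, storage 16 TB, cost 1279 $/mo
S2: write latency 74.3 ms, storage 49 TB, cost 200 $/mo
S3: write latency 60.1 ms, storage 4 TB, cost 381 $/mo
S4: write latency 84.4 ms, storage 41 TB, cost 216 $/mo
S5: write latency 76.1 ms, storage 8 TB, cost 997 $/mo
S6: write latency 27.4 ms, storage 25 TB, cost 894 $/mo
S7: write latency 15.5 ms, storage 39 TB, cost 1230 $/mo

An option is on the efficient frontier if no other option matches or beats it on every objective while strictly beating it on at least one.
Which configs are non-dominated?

S2, S3, S6, S7

S1: dominated by S6 (write latency 27.4≤70.3, storage 25≥16, cost 894≤1279).
S2: not dominated (best storage).
S3: not dominated.
S4: dominated by S2 (write latency 74.3≤84.4, storage 49≥41, cost 200≤216).
S5: dominated by S2 (write latency 74.3≤76.1, storage 49≥8, cost 200≤997).
S6: not dominated.
S7: not dominated (best write latency).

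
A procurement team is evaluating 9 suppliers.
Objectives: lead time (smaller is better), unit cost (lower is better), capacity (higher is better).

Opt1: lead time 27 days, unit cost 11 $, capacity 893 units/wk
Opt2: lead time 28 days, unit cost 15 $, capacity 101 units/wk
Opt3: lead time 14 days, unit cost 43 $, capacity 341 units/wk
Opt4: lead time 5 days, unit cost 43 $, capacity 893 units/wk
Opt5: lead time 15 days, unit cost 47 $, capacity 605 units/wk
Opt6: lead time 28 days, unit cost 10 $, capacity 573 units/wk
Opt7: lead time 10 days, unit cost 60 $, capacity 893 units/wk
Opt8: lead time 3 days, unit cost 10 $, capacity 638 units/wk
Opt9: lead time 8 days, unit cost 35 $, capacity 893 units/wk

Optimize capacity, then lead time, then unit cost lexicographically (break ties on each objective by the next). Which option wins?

Opt4

First maximize capacity: best is 893, kept {Opt1, Opt4, Opt7, Opt9}.
Then minimize lead time: best is 5, kept {Opt4}.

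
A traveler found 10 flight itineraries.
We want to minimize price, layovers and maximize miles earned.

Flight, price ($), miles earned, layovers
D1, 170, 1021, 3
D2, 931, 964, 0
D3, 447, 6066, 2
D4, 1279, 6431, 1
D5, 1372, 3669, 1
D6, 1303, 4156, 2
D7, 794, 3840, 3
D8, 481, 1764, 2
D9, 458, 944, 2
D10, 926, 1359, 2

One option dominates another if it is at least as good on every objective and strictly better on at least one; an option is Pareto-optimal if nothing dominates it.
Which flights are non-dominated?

D1: not dominated (best price).
D2: not dominated (best layovers).
D3: not dominated.
D4: not dominated (best miles earned).
D5: dominated by D4 (price 1279≤1372, miles earned 6431≥3669, layovers 1≤1).
D6: dominated by D3 (price 447≤1303, miles earned 6066≥4156, layovers 2≤2).
D7: dominated by D3 (price 447≤794, miles earned 6066≥3840, layovers 2≤3).
D8: dominated by D3 (price 447≤481, miles earned 6066≥1764, layovers 2≤2).
D9: dominated by D3 (price 447≤458, miles earned 6066≥944, layovers 2≤2).
D10: dominated by D3 (price 447≤926, miles earned 6066≥1359, layovers 2≤2).

D1, D2, D3, D4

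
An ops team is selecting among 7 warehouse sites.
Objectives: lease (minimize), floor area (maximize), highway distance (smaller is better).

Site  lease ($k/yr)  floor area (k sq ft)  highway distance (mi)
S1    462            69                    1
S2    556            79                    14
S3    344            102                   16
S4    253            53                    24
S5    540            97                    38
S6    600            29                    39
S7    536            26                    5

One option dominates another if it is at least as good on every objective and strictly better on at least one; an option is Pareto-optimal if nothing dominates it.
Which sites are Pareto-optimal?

S1, S2, S3, S4

S1: not dominated (best highway distance).
S2: not dominated.
S3: not dominated (best floor area).
S4: not dominated (best lease).
S5: dominated by S3 (lease 344≤540, floor area 102≥97, highway distance 16≤38).
S6: dominated by S1 (lease 462≤600, floor area 69≥29, highway distance 1≤39).
S7: dominated by S1 (lease 462≤536, floor area 69≥26, highway distance 1≤5).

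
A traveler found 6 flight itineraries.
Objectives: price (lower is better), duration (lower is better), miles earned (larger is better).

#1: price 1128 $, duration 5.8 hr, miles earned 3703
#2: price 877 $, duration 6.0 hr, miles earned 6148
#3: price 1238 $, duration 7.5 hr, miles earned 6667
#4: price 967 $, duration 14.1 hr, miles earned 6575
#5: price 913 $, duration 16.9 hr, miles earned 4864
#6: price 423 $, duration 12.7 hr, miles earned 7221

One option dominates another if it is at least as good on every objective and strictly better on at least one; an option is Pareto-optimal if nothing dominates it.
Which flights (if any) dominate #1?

none

#2: worse on duration (6.0 vs 5.8).
#3: worse on price (1238 vs 1128).
#4: worse on duration (14.1 vs 5.8).
#5: worse on duration (16.9 vs 5.8).
#6: worse on duration (12.7 vs 5.8).
No option dominates #1.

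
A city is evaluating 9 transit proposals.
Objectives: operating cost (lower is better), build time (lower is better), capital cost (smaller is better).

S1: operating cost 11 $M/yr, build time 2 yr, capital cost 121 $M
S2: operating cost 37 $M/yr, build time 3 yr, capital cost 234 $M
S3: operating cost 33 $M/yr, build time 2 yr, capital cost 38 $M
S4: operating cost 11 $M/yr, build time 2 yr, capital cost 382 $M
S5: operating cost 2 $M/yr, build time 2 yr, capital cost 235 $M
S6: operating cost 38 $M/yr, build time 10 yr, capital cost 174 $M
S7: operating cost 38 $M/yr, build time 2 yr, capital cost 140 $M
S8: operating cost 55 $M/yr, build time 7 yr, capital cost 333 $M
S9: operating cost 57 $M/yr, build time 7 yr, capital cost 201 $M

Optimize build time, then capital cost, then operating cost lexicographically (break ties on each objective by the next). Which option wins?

First minimize build time: best is 2, kept {S1, S3, S4, S5, S7}.
Then minimize capital cost: best is 38, kept {S3}.

S3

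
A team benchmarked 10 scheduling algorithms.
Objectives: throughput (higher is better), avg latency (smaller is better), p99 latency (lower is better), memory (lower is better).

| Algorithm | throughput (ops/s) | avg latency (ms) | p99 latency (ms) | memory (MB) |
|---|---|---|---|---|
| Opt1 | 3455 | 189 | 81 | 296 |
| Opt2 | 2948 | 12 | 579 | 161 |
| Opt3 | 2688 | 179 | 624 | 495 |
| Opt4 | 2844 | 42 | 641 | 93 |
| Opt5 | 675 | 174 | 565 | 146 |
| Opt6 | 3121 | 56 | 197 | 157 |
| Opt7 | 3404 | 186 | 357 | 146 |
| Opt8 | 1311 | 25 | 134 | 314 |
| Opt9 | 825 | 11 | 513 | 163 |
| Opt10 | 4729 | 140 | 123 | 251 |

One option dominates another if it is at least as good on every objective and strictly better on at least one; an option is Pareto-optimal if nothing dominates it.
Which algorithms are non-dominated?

Opt1: not dominated (best p99 latency).
Opt2: not dominated.
Opt3: dominated by Opt2 (throughput 2948≥2688, avg latency 12≤179, p99 latency 579≤624, memory 161≤495).
Opt4: not dominated (best memory).
Opt5: not dominated.
Opt6: not dominated.
Opt7: not dominated.
Opt8: not dominated.
Opt9: not dominated (best avg latency).
Opt10: not dominated (best throughput).

Opt1, Opt2, Opt4, Opt5, Opt6, Opt7, Opt8, Opt9, Opt10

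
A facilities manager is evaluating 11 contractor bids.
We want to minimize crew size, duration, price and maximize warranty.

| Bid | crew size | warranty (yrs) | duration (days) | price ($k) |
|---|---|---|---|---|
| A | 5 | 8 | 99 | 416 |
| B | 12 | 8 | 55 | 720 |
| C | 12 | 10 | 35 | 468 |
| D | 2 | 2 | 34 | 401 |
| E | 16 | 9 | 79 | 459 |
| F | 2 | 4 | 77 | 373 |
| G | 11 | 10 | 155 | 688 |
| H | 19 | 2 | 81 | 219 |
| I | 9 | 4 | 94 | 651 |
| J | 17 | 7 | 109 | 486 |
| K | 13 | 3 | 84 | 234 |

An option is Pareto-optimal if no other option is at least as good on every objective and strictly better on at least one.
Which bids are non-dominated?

A: not dominated.
B: dominated by C (crew size 12≤12, warranty 10≥8, duration 35≤55, price 468≤720).
C: not dominated.
D: not dominated (best duration).
E: not dominated.
F: not dominated.
G: not dominated.
H: not dominated (best price).
I: dominated by F (crew size 2≤9, warranty 4≥4, duration 77≤94, price 373≤651).
J: dominated by A (crew size 5≤17, warranty 8≥7, duration 99≤109, price 416≤486).
K: not dominated.

A, C, D, E, F, G, H, K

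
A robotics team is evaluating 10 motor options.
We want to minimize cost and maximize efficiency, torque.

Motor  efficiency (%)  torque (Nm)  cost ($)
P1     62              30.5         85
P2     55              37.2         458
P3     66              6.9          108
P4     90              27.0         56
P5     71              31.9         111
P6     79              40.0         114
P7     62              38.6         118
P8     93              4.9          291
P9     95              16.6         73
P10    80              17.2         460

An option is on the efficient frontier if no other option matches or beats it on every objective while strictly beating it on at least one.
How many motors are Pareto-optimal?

5

P1: not dominated.
P2: dominated by P6 (efficiency 79≥55, torque 40.0≥37.2, cost 114≤458).
P3: dominated by P4 (efficiency 90≥66, torque 27.0≥6.9, cost 56≤108).
P4: not dominated (best cost).
P5: not dominated.
P6: not dominated (best torque).
P7: dominated by P6 (efficiency 79≥62, torque 40.0≥38.6, cost 114≤118).
P8: dominated by P9 (efficiency 95≥93, torque 16.6≥4.9, cost 73≤291).
P9: not dominated (best efficiency).
P10: dominated by P4 (efficiency 90≥80, torque 27.0≥17.2, cost 56≤460).
Pareto-optimal: P1, P4, P5, P6, P9 → 5.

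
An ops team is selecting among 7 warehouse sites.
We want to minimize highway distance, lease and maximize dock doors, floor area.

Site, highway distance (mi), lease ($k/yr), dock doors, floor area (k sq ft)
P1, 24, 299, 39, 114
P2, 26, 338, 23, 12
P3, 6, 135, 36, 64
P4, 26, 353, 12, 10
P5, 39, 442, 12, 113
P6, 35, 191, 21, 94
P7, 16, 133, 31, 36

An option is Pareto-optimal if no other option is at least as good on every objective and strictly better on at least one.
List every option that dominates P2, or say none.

P1, P3, P7

P1: highway distance 24≤26, lease 299≤338, dock doors 39≥23, floor area 114≥12 — dominates P2.
P3: highway distance 6≤26, lease 135≤338, dock doors 36≥23, floor area 64≥12 — dominates P2.
P7: highway distance 16≤26, lease 133≤338, dock doors 31≥23, floor area 36≥12 — dominates P2.
Others (P4, P5, P6) are each worse than P2 on at least one objective.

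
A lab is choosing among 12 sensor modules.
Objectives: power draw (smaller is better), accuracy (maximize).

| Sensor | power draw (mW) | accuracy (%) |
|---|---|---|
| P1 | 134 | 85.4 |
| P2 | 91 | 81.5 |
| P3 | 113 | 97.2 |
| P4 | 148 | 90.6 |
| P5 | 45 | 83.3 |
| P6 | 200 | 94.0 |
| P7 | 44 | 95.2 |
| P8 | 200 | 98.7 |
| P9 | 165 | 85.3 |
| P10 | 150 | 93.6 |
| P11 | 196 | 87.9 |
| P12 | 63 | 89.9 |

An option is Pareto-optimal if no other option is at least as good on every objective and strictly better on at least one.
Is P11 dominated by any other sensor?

Yes

P3 vs P11: power draw 113≤196, accuracy 97.2≥87.9 — P3 is at least as good on every objective and strictly better on at least one, so P3 dominates P11.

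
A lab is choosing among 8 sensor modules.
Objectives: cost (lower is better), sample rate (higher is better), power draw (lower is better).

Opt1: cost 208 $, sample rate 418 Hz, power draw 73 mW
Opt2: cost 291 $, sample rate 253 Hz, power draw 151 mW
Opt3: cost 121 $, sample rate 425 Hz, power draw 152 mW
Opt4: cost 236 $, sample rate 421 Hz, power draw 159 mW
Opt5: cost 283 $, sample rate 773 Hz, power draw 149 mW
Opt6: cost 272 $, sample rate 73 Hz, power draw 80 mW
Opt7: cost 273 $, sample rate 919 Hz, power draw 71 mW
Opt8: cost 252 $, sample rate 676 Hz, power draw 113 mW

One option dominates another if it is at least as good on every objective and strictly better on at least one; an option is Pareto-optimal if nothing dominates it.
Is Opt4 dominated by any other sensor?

Yes

Opt3 vs Opt4: cost 121≤236, sample rate 425≥421, power draw 152≤159 — Opt3 is at least as good on every objective and strictly better on at least one, so Opt3 dominates Opt4.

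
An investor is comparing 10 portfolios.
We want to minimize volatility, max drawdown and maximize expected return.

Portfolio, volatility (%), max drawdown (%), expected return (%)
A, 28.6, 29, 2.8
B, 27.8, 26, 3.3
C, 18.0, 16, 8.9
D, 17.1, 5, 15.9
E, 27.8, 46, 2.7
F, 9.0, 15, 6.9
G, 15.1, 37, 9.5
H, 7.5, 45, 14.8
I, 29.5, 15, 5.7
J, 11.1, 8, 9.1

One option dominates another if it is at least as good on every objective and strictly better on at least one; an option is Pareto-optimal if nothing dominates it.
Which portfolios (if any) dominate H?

A: worse on volatility (28.6 vs 7.5).
B: worse on volatility (27.8 vs 7.5).
C: worse on volatility (18.0 vs 7.5).
D: worse on volatility (17.1 vs 7.5).
E: worse on volatility (27.8 vs 7.5).
F: worse on volatility (9.0 vs 7.5).
G: worse on volatility (15.1 vs 7.5).
I: worse on volatility (29.5 vs 7.5).
J: worse on volatility (11.1 vs 7.5).
No option dominates H.

none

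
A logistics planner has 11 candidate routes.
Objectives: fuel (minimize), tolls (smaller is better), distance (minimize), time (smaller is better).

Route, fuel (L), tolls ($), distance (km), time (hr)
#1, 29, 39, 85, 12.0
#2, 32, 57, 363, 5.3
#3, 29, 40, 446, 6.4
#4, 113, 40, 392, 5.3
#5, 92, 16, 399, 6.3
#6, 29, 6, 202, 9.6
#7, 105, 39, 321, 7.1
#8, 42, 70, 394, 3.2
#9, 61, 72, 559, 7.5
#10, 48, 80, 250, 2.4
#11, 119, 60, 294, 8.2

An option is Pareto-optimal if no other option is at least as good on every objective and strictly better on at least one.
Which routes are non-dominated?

#1, #2, #3, #4, #5, #6, #7, #8, #10, #11

#1: not dominated (best distance).
#2: not dominated.
#3: not dominated.
#4: not dominated.
#5: not dominated.
#6: not dominated (best tolls).
#7: not dominated.
#8: not dominated.
#9: dominated by #2 (fuel 32≤61, tolls 57≤72, distance 363≤559, time 5.3≤7.5).
#10: not dominated (best time).
#11: not dominated.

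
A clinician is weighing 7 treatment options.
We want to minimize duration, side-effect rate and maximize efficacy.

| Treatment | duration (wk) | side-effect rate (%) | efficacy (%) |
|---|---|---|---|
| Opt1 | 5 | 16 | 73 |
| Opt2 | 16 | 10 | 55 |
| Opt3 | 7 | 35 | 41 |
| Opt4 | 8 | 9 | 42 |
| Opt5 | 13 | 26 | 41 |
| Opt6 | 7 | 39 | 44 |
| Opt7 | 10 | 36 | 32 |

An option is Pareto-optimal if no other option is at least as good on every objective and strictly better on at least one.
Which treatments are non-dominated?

Opt1: not dominated (best duration).
Opt2: not dominated.
Opt3: dominated by Opt1 (duration 5≤7, side-effect rate 16≤35, efficacy 73≥41).
Opt4: not dominated (best side-effect rate).
Opt5: dominated by Opt1 (duration 5≤13, side-effect rate 16≤26, efficacy 73≥41).
Opt6: dominated by Opt1 (duration 5≤7, side-effect rate 16≤39, efficacy 73≥44).
Opt7: dominated by Opt1 (duration 5≤10, side-effect rate 16≤36, efficacy 73≥32).

Opt1, Opt2, Opt4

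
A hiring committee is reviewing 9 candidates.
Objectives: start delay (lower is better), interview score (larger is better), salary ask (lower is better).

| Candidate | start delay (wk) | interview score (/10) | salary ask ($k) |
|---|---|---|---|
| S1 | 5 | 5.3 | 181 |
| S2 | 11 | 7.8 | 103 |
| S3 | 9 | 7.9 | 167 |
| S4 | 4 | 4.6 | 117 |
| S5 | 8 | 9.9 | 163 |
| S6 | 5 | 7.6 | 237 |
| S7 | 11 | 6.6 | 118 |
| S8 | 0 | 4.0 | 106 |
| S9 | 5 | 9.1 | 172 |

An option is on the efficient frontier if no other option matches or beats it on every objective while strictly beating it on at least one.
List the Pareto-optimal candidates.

S1: dominated by S9 (start delay 5≤5, interview score 9.1≥5.3, salary ask 172≤181).
S2: not dominated (best salary ask).
S3: dominated by S5 (start delay 8≤9, interview score 9.9≥7.9, salary ask 163≤167).
S4: not dominated.
S5: not dominated (best interview score).
S6: dominated by S9 (start delay 5≤5, interview score 9.1≥7.6, salary ask 172≤237).
S7: dominated by S2 (start delay 11≤11, interview score 7.8≥6.6, salary ask 103≤118).
S8: not dominated (best start delay).
S9: not dominated.

S2, S4, S5, S8, S9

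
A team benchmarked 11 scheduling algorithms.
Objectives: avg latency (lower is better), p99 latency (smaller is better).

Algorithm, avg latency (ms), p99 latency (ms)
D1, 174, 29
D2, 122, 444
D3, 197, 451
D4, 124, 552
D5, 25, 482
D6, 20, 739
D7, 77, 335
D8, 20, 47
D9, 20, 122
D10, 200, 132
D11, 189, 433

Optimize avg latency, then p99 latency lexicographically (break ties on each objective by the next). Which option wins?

D8

First minimize avg latency: best is 20, kept {D6, D8, D9}.
Then minimize p99 latency: best is 47, kept {D8}.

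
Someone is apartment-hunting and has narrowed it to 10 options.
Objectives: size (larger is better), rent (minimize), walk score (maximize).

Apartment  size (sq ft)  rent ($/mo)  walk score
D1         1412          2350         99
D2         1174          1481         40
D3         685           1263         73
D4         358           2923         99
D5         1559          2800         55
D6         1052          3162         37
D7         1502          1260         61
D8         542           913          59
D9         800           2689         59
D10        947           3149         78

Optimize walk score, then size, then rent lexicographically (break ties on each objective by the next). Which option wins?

First maximize walk score: best is 99, kept {D1, D4}.
Then maximize size: best is 1412, kept {D1}.

D1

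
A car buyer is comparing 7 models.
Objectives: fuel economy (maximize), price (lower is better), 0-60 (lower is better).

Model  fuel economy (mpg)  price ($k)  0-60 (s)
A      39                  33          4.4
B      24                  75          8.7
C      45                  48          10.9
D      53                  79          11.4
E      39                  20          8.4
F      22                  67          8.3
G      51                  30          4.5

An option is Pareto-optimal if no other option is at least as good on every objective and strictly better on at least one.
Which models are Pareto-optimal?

A, D, E, G

A: not dominated (best 0-60).
B: dominated by A (fuel economy 39≥24, price 33≤75, 0-60 4.4≤8.7).
C: dominated by G (fuel economy 51≥45, price 30≤48, 0-60 4.5≤10.9).
D: not dominated (best fuel economy).
E: not dominated (best price).
F: dominated by A (fuel economy 39≥22, price 33≤67, 0-60 4.4≤8.3).
G: not dominated.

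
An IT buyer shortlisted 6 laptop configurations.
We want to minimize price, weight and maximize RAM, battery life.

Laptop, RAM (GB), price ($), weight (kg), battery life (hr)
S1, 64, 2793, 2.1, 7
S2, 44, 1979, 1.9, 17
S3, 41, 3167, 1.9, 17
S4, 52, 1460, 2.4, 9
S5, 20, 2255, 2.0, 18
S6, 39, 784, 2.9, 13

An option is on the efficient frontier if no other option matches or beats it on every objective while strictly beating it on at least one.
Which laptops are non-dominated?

S1, S2, S4, S5, S6

S1: not dominated (best RAM).
S2: not dominated.
S3: dominated by S2 (RAM 44≥41, price 1979≤3167, weight 1.9≤1.9, battery life 17≥17).
S4: not dominated.
S5: not dominated (best battery life).
S6: not dominated (best price).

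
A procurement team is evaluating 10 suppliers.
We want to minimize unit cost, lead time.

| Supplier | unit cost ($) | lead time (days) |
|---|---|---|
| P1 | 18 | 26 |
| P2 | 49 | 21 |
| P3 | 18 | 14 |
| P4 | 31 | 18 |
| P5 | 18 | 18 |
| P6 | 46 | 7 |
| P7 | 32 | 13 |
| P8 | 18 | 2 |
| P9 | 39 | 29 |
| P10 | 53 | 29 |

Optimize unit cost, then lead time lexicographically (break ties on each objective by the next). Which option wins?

P8

First minimize unit cost: best is 18, kept {P1, P3, P5, P8}.
Then minimize lead time: best is 2, kept {P8}.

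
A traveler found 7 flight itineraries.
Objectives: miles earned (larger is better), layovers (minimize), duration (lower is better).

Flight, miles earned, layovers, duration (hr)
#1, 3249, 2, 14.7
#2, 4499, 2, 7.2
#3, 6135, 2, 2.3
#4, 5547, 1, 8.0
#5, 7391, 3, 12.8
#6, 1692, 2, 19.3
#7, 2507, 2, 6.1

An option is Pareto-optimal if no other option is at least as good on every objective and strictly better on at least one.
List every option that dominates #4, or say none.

none

#1: worse on miles earned (3249 vs 5547).
#2: worse on miles earned (4499 vs 5547).
#3: worse on layovers (2 vs 1).
#5: worse on layovers (3 vs 1).
#6: worse on miles earned (1692 vs 5547).
#7: worse on miles earned (2507 vs 5547).
No option dominates #4.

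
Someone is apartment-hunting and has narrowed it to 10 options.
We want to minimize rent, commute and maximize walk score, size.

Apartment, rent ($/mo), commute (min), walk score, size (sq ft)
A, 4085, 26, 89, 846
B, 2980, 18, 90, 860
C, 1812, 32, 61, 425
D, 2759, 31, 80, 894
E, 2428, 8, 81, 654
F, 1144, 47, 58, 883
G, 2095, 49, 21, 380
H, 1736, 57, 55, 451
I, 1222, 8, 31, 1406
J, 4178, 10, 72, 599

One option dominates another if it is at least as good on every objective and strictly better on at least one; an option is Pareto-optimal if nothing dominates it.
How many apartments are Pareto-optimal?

A: dominated by B (rent 2980≤4085, commute 18≤26, walk score 90≥89, size 860≥846).
B: not dominated (best walk score).
C: not dominated.
D: not dominated.
E: not dominated.
F: not dominated (best rent).
G: dominated by C (rent 1812≤2095, commute 32≤49, walk score 61≥21, size 425≥380).
H: dominated by F (rent 1144≤1736, commute 47≤57, walk score 58≥55, size 883≥451).
I: not dominated (best size).
J: dominated by E (rent 2428≤4178, commute 8≤10, walk score 81≥72, size 654≥599).
Pareto-optimal: B, C, D, E, F, I → 6.

6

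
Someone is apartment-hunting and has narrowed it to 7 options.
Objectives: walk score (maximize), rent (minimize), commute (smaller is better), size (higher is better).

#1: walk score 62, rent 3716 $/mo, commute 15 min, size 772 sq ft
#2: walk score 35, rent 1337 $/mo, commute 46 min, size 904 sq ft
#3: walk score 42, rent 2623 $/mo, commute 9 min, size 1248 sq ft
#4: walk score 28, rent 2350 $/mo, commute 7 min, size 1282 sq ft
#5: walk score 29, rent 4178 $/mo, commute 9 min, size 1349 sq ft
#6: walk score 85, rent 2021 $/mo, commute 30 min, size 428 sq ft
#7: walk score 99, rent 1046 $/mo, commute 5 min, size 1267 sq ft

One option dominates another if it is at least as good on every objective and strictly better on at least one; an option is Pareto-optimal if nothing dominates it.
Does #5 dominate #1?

#5 vs #1: #5 is worse on walk score (29 vs 62), so it does not dominate #1.

No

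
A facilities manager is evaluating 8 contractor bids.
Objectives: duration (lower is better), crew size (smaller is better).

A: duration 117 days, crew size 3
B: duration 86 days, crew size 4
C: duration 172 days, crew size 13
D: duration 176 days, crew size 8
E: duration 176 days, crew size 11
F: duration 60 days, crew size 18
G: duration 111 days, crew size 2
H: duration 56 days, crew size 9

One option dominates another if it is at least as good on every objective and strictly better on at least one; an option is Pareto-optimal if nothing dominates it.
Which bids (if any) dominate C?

A, B, G, H

A: duration 117≤172, crew size 3≤13 — dominates C.
B: duration 86≤172, crew size 4≤13 — dominates C.
G: duration 111≤172, crew size 2≤13 — dominates C.
H: duration 56≤172, crew size 9≤13 — dominates C.
Others (D, E, F) are each worse than C on at least one objective.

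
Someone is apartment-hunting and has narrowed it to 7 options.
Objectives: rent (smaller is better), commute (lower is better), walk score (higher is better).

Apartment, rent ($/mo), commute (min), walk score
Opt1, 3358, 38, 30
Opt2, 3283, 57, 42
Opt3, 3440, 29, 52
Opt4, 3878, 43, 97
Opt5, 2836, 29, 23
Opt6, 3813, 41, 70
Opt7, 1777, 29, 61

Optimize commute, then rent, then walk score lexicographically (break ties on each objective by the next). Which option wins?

First minimize commute: best is 29, kept {Opt3, Opt5, Opt7}.
Then minimize rent: best is 1777, kept {Opt7}.

Opt7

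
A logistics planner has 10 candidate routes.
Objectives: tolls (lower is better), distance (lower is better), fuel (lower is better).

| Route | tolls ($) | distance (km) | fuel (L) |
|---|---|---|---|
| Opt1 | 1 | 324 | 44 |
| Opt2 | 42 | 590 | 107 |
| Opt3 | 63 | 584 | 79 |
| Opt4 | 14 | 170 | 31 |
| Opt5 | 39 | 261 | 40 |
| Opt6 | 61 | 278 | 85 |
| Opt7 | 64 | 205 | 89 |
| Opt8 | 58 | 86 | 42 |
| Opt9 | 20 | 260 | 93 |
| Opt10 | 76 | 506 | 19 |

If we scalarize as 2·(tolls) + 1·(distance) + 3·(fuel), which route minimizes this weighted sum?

Opt4

Opt1: 2·1 + 1·324 + 3·44 = 458
Opt2: 2·42 + 1·590 + 3·107 = 995
Opt3: 2·63 + 1·584 + 3·79 = 947
Opt4: 2·14 + 1·170 + 3·31 = 291
Opt5: 2·39 + 1·261 + 3·40 = 459
Opt6: 2·61 + 1·278 + 3·85 = 655
Opt7: 2·64 + 1·205 + 3·89 = 600
Opt8: 2·58 + 1·86 + 3·42 = 328
Opt9: 2·20 + 1·260 + 3·93 = 579
Opt10: 2·76 + 1·506 + 3·19 = 715
Lowest: Opt4 at 291.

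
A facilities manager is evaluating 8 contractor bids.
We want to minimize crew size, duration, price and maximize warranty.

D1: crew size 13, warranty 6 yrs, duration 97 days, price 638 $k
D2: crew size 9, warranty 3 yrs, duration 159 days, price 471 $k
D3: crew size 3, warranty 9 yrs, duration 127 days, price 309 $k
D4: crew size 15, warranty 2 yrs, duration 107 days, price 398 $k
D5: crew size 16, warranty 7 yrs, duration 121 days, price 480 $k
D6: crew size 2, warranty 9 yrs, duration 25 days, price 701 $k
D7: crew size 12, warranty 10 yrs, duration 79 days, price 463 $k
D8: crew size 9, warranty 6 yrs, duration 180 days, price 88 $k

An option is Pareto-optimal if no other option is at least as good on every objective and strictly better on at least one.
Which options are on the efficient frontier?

D3, D4, D6, D7, D8

D1: dominated by D7 (crew size 12≤13, warranty 10≥6, duration 79≤97, price 463≤638).
D2: dominated by D3 (crew size 3≤9, warranty 9≥3, duration 127≤159, price 309≤471).
D3: not dominated.
D4: not dominated.
D5: dominated by D7 (crew size 12≤16, warranty 10≥7, duration 79≤121, price 463≤480).
D6: not dominated (best crew size).
D7: not dominated (best warranty).
D8: not dominated (best price).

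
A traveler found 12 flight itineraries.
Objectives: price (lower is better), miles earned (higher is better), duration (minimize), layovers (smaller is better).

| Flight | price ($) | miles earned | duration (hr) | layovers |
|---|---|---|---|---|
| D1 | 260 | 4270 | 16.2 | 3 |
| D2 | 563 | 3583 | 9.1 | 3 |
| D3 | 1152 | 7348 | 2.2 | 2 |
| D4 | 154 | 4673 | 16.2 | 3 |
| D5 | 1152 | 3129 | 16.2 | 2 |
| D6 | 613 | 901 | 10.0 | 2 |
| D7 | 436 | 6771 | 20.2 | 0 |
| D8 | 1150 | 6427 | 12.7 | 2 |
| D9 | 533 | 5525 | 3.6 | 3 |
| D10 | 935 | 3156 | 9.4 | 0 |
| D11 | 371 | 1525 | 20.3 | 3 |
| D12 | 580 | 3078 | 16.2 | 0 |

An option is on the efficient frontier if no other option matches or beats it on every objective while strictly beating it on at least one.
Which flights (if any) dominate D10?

D1: worse on duration (16.2 vs 9.4).
D2: worse on layovers (3 vs 0).
D3: worse on price (1152 vs 935).
D4: worse on duration (16.2 vs 9.4).
D5: worse on price (1152 vs 935).
D6: worse on miles earned (901 vs 3156).
D7: worse on duration (20.2 vs 9.4).
D8: worse on price (1150 vs 935).
D9: worse on layovers (3 vs 0).
D11: worse on miles earned (1525 vs 3156).
D12: worse on miles earned (3078 vs 3156).
No option dominates D10.

none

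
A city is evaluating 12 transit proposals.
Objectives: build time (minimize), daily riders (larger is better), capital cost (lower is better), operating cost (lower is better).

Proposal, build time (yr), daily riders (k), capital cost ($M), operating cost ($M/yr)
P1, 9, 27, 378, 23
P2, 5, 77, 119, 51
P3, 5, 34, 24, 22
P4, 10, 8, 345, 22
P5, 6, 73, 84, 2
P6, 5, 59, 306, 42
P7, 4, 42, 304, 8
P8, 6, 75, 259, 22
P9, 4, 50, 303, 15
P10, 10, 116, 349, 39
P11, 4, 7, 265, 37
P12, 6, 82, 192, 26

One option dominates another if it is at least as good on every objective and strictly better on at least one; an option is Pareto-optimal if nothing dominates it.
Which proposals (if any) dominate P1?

P3, P5, P7, P8, P9

P3: build time 5≤9, daily riders 34≥27, capital cost 24≤378, operating cost 22≤23 — dominates P1.
P5: build time 6≤9, daily riders 73≥27, capital cost 84≤378, operating cost 2≤23 — dominates P1.
P7: build time 4≤9, daily riders 42≥27, capital cost 304≤378, operating cost 8≤23 — dominates P1.
P8: build time 6≤9, daily riders 75≥27, capital cost 259≤378, operating cost 22≤23 — dominates P1.
P9: build time 4≤9, daily riders 50≥27, capital cost 303≤378, operating cost 15≤23 — dominates P1.
Others (P2, P4, P6, P10, P11, P12) are each worse than P1 on at least one objective.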